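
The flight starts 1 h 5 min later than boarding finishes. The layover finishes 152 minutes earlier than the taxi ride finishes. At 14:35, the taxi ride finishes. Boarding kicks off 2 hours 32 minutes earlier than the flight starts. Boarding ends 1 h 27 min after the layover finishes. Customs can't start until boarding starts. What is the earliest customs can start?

12:03

The layover ends at 14:35 − 152 min = 12:03.
Boarding ends at 12:03 + 87 min = 13:30.
The flight starts at 13:30 + 65 min = 14:35.
Boarding starts at 14:35 − 152 min = 12:03.
Customs is bounded by boarding, so the earliest it can start is 12:03.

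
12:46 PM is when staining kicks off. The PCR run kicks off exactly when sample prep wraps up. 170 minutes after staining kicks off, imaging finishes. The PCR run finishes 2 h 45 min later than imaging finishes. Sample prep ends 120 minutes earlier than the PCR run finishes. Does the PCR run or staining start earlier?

Imaging ends at 12:46 PM + 170 min = 3:36 PM.
The PCR run ends at 3:36 PM + 165 min = 6:21 PM.
Sample prep ends at 6:21 PM − 120 min = 4:21 PM.
So the PCR run starts at 4:21 PM.
The PCR run starts at 4:21 PM and staining starts at 12:46 PM, so staining is first.

staining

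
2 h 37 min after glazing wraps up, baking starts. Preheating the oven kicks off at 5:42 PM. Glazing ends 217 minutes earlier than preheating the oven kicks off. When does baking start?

4:42 PM

Glazing ends at 5:42 PM − 217 min = 2:05 PM.
Baking starts at 2:05 PM + 157 min = 4:42 PM.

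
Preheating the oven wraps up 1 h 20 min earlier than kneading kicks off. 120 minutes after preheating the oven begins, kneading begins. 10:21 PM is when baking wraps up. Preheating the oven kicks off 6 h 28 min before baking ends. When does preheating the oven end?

4:33 PM

Preheating the oven starts at 10:21 PM − 388 min = 3:53 PM.
Kneading starts at 3:53 PM + 120 min = 5:53 PM.
Preheating the oven ends at 5:53 PM − 80 min = 4:33 PM.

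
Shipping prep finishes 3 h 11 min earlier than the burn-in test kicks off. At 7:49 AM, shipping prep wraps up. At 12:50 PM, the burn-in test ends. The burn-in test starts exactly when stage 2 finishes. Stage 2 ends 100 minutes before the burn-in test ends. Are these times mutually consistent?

No

Stage 2 ends at 12:50 PM − 100 min = 11:10 AM.
So the burn-in test starts at 11:10 AM.
Shipping prep ends at 11:10 AM − 191 min = 7:59 AM.
But shipping prep is also said to end at 7:49 AM — a 10-minute conflict.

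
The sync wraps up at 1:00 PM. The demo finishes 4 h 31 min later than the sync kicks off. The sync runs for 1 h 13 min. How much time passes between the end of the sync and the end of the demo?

3 hours 18 minutes

The sync starts at 1:00 PM − 73 min = 11:47 AM.
The demo ends at 11:47 AM + 271 min = 4:18 PM.
From 1:00 PM to 4:18 PM is 3 hours 18 minutes.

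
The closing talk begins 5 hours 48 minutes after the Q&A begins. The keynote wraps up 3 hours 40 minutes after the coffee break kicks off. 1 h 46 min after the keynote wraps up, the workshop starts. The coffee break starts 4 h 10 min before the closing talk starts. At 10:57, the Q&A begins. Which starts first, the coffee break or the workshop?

the coffee break

The closing talk starts at 10:57 + 348 min = 16:45.
The coffee break starts at 16:45 − 250 min = 12:35.
The keynote ends at 12:35 + 220 min = 16:15.
The workshop starts at 16:15 + 106 min = 18:01.
The coffee break starts at 12:35 and the workshop starts at 18:01, so the coffee break is first.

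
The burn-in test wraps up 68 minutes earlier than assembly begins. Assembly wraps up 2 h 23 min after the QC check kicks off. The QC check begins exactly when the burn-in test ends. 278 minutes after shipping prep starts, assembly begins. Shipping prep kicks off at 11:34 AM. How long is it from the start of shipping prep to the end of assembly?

5 h 53 min

Assembly starts at 11:34 AM + 278 min = 4:12 PM.
The burn-in test ends at 4:12 PM − 68 min = 3:04 PM.
So the QC check starts at 3:04 PM.
Assembly ends at 3:04 PM + 143 min = 5:27 PM.
From 11:34 AM to 5:27 PM is 5 h 53 min.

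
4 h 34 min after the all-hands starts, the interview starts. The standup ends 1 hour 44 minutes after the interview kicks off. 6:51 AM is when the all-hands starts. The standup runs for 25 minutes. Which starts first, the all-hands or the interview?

the all-hands

The interview starts at 6:51 AM + 274 min = 11:25 AM.
The all-hands starts at 6:51 AM and the interview starts at 11:25 AM, so the all-hands is first.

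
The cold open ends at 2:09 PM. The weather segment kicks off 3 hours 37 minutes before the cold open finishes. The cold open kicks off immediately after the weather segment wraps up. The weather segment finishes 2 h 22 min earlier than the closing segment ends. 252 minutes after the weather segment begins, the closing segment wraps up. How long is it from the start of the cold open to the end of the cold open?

107 minutes

The weather segment starts at 2:09 PM − 217 min = 10:32 AM.
The closing segment ends at 10:32 AM + 252 min = 2:44 PM.
The weather segment ends at 2:44 PM − 142 min = 12:22 PM.
So the cold open starts at 12:22 PM.
From 12:22 PM to 2:09 PM is 107 minutes.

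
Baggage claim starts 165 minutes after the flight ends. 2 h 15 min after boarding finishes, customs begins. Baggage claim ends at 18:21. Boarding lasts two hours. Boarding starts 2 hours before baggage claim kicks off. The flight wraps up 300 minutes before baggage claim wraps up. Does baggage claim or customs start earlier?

The flight ends at 18:21 − 300 min = 13:21.
Baggage claim starts at 13:21 + 165 min = 16:06.
Boarding starts at 16:06 − 120 min = 14:06.
Boarding ends at 14:06 + 120 min = 16:06.
Customs starts at 16:06 + 135 min = 18:21.
Baggage claim starts at 16:06 and customs starts at 18:21, so baggage claim is first.

baggage claim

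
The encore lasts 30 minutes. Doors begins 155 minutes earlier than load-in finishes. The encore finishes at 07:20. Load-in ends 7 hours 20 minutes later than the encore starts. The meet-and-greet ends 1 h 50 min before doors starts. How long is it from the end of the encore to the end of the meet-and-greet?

The encore starts at 07:20 − 30 min = 06:50.
Load-in ends at 06:50 + 440 min = 14:10.
Doors starts at 14:10 − 155 min = 11:35.
The meet-and-greet ends at 11:35 − 110 min = 09:45.
From 07:20 to 09:45 is 2 h 25 min.

2 h 25 min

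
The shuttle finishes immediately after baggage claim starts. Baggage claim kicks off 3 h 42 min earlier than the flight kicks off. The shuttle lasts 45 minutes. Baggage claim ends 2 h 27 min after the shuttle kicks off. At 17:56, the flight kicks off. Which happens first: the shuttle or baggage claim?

the shuttle

Baggage claim starts at 17:56 − 222 min = 14:14.
So the shuttle ends at 14:14.
The shuttle starts at 14:14 − 45 min = 13:29.
The shuttle starts at 13:29 and baggage claim starts at 14:14, so the shuttle is first.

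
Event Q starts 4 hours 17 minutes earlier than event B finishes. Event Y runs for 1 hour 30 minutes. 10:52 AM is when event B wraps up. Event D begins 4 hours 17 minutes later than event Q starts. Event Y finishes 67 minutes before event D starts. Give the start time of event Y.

Event Q starts at 10:52 AM − 257 min = 6:35 AM.
Event D starts at 6:35 AM + 257 min = 10:52 AM.
Event Y ends at 10:52 AM − 67 min = 9:45 AM.
Event Y starts at 9:45 AM − 90 min = 8:15 AM.

8:15 AM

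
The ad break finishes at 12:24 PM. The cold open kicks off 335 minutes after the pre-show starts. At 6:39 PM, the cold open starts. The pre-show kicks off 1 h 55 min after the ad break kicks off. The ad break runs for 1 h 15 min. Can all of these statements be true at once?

The ad break starts at 12:24 PM − 75 min = 11:09 AM.
The pre-show starts at 11:09 AM + 115 min = 1:04 PM.
The cold open starts at 1:04 PM + 335 min = 6:39 PM.
That matches the stated 6:39 PM, so the schedule is consistent.

Yes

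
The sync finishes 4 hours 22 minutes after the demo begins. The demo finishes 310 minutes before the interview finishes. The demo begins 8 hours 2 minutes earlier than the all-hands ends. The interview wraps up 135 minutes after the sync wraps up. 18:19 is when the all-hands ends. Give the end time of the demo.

The demo starts at 18:19 − 482 min = 10:17.
The sync ends at 10:17 + 262 min = 14:39.
The interview ends at 14:39 + 135 min = 16:54.
The demo ends at 16:54 − 310 min = 11:44.

11:44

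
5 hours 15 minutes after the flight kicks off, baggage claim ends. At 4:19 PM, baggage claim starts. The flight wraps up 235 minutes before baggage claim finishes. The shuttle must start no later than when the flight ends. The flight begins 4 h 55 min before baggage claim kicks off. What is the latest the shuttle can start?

The flight starts at 4:19 PM − 295 min = 11:24 AM.
Baggage claim ends at 11:24 AM + 315 min = 4:39 PM.
The flight ends at 4:39 PM − 235 min = 12:44 PM.
The shuttle is bounded by the flight, so the latest it can start is 12:44 PM.

12:44 PM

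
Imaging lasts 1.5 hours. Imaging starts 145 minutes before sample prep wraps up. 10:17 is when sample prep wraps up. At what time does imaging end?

09:22

Imaging starts at 10:17 − 145 min = 07:52.
Imaging ends at 07:52 + 90 min = 09:22.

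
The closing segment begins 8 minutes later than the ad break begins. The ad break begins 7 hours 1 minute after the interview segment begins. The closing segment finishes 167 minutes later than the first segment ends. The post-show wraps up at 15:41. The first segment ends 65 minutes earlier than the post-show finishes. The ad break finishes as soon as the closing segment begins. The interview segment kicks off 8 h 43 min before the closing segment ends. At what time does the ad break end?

15:49

The first segment ends at 15:41 − 65 min = 14:36.
The closing segment ends at 14:36 + 167 min = 17:23.
The interview segment starts at 17:23 − 523 min = 08:40.
The ad break starts at 08:40 + 421 min = 15:41.
The closing segment starts at 15:41 + 8 min = 15:49.
So the ad break ends at 15:49.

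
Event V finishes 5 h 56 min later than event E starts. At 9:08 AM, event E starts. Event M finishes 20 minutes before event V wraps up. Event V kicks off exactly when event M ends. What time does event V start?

2:44 PM

Event V ends at 9:08 AM + 356 min = 3:04 PM.
Event M ends at 3:04 PM − 20 min = 2:44 PM.
So event V starts at 2:44 PM.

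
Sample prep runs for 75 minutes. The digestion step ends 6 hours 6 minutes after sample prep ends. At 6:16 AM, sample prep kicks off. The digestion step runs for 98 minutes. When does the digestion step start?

Sample prep ends at 6:16 AM + 75 min = 7:31 AM.
The digestion step ends at 7:31 AM + 366 min = 1:37 PM.
The digestion step starts at 1:37 PM − 98 min = 11:59 AM.

11:59 AM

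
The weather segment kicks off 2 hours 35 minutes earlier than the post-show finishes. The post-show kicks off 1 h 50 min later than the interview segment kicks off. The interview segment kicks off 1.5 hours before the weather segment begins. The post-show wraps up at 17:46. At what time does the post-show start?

15:31

The weather segment starts at 17:46 − 155 min = 15:11.
The interview segment starts at 15:11 − 90 min = 13:41.
The post-show starts at 13:41 + 110 min = 15:31.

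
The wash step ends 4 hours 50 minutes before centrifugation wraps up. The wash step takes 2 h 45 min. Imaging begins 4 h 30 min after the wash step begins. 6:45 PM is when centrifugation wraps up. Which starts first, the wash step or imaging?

The wash step ends at 6:45 PM − 290 min = 1:55 PM.
The wash step starts at 1:55 PM − 165 min = 11:10 AM.
Imaging starts at 11:10 AM + 270 min = 3:40 PM.
The wash step starts at 11:10 AM and imaging starts at 3:40 PM, so the wash step is first.

the wash step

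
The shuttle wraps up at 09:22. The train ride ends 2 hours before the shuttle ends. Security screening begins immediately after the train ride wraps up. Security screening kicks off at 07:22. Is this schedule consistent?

Yes

The train ride ends at 09:22 − 120 min = 07:22.
So security screening starts at 07:22.
That matches the stated 07:22, so the schedule is consistent.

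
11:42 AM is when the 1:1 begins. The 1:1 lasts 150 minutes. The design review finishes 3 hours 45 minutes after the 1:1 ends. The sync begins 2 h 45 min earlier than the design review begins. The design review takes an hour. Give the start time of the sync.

The 1:1 ends at 11:42 AM + 150 min = 2:12 PM.
The design review ends at 2:12 PM + 225 min = 5:57 PM.
The design review starts at 5:57 PM − 60 min = 4:57 PM.
The sync starts at 4:57 PM − 165 min = 2:12 PM.

2:12 PM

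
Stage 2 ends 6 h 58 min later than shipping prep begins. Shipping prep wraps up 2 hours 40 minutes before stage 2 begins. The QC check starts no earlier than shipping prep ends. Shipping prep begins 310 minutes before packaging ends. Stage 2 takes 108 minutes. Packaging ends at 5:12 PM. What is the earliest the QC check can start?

2:32 PM

Shipping prep starts at 5:12 PM − 310 min = 12:02 PM.
Stage 2 ends at 12:02 PM + 418 min = 7:00 PM.
Stage 2 starts at 7:00 PM − 108 min = 5:12 PM.
Shipping prep ends at 5:12 PM − 160 min = 2:32 PM.
The QC check is bounded by shipping prep, so the earliest it can start is 2:32 PM.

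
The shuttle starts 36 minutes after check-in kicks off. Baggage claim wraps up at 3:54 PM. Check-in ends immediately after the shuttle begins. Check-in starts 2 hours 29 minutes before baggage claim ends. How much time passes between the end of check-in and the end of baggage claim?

1 hour 53 minutes

Check-in starts at 3:54 PM − 149 min = 1:25 PM.
The shuttle starts at 1:25 PM + 36 min = 2:01 PM.
So check-in ends at 2:01 PM.
From 2:01 PM to 3:54 PM is 1 hour 53 minutes.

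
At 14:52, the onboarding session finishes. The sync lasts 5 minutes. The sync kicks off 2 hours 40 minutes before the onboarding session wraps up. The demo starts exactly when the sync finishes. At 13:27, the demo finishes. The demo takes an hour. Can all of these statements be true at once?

No

The sync starts at 14:52 − 160 min = 12:12.
The sync ends at 12:12 + 5 min = 12:17.
So the demo starts at 12:17.
The demo ends at 12:17 + 60 min = 13:17.
But the demo is also said to end at 13:27 — a 10-minute conflict.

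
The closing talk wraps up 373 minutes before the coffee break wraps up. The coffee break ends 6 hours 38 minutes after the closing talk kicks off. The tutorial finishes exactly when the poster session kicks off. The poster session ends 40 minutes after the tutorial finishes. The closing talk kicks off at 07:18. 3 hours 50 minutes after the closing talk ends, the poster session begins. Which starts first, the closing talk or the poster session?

the closing talk

The coffee break ends at 07:18 + 398 min = 13:56.
The closing talk ends at 13:56 − 373 min = 07:43.
The poster session starts at 07:43 + 230 min = 11:33.
The closing talk starts at 07:18 and the poster session starts at 11:33, so the closing talk is first.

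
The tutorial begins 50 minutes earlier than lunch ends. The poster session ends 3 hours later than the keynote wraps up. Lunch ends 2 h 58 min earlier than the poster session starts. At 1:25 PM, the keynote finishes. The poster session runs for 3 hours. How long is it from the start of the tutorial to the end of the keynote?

228 minutes

The poster session ends at 1:25 PM + 180 min = 4:25 PM.
The poster session starts at 4:25 PM − 180 min = 1:25 PM.
Lunch ends at 1:25 PM − 178 min = 10:27 AM.
The tutorial starts at 10:27 AM − 50 min = 9:37 AM.
From 9:37 AM to 1:25 PM is 228 minutes.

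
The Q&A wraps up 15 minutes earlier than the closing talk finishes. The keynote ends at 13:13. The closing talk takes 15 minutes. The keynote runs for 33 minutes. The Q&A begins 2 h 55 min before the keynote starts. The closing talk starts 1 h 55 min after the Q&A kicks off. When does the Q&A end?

11:40

The keynote starts at 13:13 − 33 min = 12:40.
The Q&A starts at 12:40 − 175 min = 09:45.
The closing talk starts at 09:45 + 115 min = 11:40.
The closing talk ends at 11:40 + 15 min = 11:55.
The Q&A ends at 11:55 − 15 min = 11:40.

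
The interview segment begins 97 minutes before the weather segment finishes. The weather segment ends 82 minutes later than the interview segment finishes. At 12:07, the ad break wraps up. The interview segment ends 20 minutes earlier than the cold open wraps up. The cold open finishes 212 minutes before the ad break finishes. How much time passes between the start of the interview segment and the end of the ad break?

247 minutes

The cold open ends at 12:07 − 212 min = 08:35.
The interview segment ends at 08:35 − 20 min = 08:15.
The weather segment ends at 08:15 + 82 min = 09:37.
The interview segment starts at 09:37 − 97 min = 08:00.
From 08:00 to 12:07 is 247 minutes.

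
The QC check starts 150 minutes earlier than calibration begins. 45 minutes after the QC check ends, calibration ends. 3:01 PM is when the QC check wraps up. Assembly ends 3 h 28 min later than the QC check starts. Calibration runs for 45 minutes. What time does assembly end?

Calibration ends at 3:01 PM + 45 min = 3:46 PM.
Calibration starts at 3:46 PM − 45 min = 3:01 PM.
The QC check starts at 3:01 PM − 150 min = 12:31 PM.
Assembly ends at 12:31 PM + 208 min = 3:59 PM.

3:59 PM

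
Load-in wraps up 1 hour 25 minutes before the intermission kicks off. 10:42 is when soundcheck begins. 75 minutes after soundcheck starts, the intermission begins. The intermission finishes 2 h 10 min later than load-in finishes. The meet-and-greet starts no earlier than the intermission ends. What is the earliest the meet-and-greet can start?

12:42

The intermission starts at 10:42 + 75 min = 11:57.
Load-in ends at 11:57 − 85 min = 10:32.
The intermission ends at 10:32 + 130 min = 12:42.
The meet-and-greet is bounded by the intermission, so the earliest it can start is 12:42.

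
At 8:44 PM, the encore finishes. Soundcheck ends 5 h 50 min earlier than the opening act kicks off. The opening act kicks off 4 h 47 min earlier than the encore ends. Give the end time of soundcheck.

The opening act starts at 8:44 PM − 287 min = 3:57 PM.
Soundcheck ends at 3:57 PM − 350 min = 10:07 AM.

10:07 AM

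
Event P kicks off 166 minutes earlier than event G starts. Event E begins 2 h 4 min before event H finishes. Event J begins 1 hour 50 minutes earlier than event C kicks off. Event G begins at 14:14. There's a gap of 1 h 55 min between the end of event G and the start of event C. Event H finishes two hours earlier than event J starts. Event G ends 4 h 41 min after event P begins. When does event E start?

12:10

Event P starts at 14:14 − 166 min = 11:28.
Event G ends at 11:28 + 281 min = 16:09.
Event C starts at 16:09 + 115 min = 18:04.
Event J starts at 18:04 − 110 min = 16:14.
Event H ends at 16:14 − 120 min = 14:14.
Event E starts at 14:14 − 124 min = 12:10.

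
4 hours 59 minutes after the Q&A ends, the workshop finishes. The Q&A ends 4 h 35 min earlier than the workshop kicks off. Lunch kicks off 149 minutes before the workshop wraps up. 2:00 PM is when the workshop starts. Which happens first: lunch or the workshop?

The Q&A ends at 2:00 PM − 275 min = 9:25 AM.
The workshop ends at 9:25 AM + 299 min = 2:24 PM.
Lunch starts at 2:24 PM − 149 min = 11:55 AM.
Lunch starts at 11:55 AM and the workshop starts at 2:00 PM, so lunch is first.

lunch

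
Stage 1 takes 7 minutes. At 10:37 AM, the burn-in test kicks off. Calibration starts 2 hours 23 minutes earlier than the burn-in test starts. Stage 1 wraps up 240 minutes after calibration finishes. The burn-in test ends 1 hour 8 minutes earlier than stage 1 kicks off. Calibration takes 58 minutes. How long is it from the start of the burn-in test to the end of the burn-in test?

Calibration starts at 10:37 AM − 143 min = 8:14 AM.
Calibration ends at 8:14 AM + 58 min = 9:12 AM.
Stage 1 ends at 9:12 AM + 240 min = 1:12 PM.
Stage 1 starts at 1:12 PM − 7 min = 1:05 PM.
The burn-in test ends at 1:05 PM − 68 min = 11:57 AM.
From 10:37 AM to 11:57 AM is 1 hour 20 minutes.

1 hour 20 minutes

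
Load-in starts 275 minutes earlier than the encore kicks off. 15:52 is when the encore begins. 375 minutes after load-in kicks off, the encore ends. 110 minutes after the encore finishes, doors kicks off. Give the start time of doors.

19:22

Load-in starts at 15:52 − 275 min = 11:17.
The encore ends at 11:17 + 375 min = 17:32.
Doors starts at 17:32 + 110 min = 19:22.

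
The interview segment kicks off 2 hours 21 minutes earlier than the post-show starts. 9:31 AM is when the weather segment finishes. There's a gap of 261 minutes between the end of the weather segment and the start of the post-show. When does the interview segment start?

The post-show starts at 9:31 AM + 261 min = 1:52 PM.
The interview segment starts at 1:52 PM − 141 min = 11:31 AM.

11:31 AM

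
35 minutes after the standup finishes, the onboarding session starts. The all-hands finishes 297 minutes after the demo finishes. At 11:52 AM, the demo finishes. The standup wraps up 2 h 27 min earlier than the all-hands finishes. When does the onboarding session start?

2:57 PM

The all-hands ends at 11:52 AM + 297 min = 4:49 PM.
The standup ends at 4:49 PM − 147 min = 2:22 PM.
The onboarding session starts at 2:22 PM + 35 min = 2:57 PM.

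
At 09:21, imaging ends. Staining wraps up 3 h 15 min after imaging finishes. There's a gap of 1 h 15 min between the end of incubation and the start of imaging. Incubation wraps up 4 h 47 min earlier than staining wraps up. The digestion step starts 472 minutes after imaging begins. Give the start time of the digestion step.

Staining ends at 09:21 + 195 min = 12:36.
Incubation ends at 12:36 − 287 min = 07:49.
Imaging starts at 07:49 + 75 min = 09:04.
The digestion step starts at 09:04 + 472 min = 16:56.

16:56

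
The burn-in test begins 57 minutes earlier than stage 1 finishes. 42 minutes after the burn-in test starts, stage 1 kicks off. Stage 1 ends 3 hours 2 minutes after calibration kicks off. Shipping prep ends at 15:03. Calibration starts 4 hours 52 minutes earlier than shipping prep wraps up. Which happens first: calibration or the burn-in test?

Calibration starts at 15:03 − 292 min = 10:11.
Stage 1 ends at 10:11 + 182 min = 13:13.
The burn-in test starts at 13:13 − 57 min = 12:16.
Calibration starts at 10:11 and the burn-in test starts at 12:16, so calibration is first.

calibration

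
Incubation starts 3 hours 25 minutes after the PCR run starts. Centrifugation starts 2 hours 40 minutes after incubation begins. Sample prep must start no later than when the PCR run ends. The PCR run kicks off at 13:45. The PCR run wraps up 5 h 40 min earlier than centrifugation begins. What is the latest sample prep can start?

Incubation starts at 13:45 + 205 min = 17:10.
Centrifugation starts at 17:10 + 160 min = 19:50.
The PCR run ends at 19:50 − 340 min = 14:10.
Sample prep is bounded by the PCR run, so the latest it can start is 14:10.

14:10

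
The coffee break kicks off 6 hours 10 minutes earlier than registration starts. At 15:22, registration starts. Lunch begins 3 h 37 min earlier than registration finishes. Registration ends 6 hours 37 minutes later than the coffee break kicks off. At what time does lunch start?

The coffee break starts at 15:22 − 370 min = 09:12.
Registration ends at 09:12 + 397 min = 15:49.
Lunch starts at 15:49 − 217 min = 12:12.

12:12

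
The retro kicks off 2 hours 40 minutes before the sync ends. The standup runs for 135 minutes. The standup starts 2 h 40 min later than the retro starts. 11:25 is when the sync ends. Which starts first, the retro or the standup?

The retro starts at 11:25 − 160 min = 08:45.
The standup starts at 08:45 + 160 min = 11:25.
The retro starts at 08:45 and the standup starts at 11:25, so the retro is first.

the retro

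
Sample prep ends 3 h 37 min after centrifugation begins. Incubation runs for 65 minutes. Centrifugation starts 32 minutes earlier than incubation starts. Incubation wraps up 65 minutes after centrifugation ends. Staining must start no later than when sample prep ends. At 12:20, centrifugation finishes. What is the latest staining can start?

Incubation ends at 12:20 + 65 min = 13:25.
Incubation starts at 13:25 − 65 min = 12:20.
Centrifugation starts at 12:20 − 32 min = 11:48.
Sample prep ends at 11:48 + 217 min = 15:25.
Staining is bounded by sample prep, so the latest it can start is 15:25.

15:25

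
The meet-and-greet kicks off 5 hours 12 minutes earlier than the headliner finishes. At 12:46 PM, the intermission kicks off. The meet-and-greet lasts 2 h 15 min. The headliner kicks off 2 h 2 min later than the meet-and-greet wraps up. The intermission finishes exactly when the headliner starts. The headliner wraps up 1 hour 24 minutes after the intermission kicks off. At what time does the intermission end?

The headliner ends at 12:46 PM + 84 min = 2:10 PM.
The meet-and-greet starts at 2:10 PM − 312 min = 8:58 AM.
The meet-and-greet ends at 8:58 AM + 135 min = 11:13 AM.
The headliner starts at 11:13 AM + 122 min = 1:15 PM.
So the intermission ends at 1:15 PM.

1:15 PM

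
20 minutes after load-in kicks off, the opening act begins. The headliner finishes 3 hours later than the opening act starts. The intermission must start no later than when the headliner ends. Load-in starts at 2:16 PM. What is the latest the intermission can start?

5:36 PM

The opening act starts at 2:16 PM + 20 min = 2:36 PM.
The headliner ends at 2:36 PM + 180 min = 5:36 PM.
The intermission is bounded by the headliner, so the latest it can start is 5:36 PM.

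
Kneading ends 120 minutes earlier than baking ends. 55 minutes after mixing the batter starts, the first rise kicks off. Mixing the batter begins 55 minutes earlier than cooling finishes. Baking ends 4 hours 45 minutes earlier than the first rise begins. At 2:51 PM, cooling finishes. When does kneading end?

8:06 AM

Mixing the batter starts at 2:51 PM − 55 min = 1:56 PM.
The first rise starts at 1:56 PM + 55 min = 2:51 PM.
Baking ends at 2:51 PM − 285 min = 10:06 AM.
Kneading ends at 10:06 AM − 120 min = 8:06 AM.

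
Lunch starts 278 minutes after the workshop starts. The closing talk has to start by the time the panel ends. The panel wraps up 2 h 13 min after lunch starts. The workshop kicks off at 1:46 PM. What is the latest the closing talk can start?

8:37 PM

Lunch starts at 1:46 PM + 278 min = 6:24 PM.
The panel ends at 6:24 PM + 133 min = 8:37 PM.
The closing talk is bounded by the panel, so the latest it can start is 8:37 PM.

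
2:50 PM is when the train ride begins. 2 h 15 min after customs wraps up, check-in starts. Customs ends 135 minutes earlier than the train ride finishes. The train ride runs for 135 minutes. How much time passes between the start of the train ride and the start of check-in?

The train ride ends at 2:50 PM + 135 min = 5:05 PM.
Customs ends at 5:05 PM − 135 min = 2:50 PM.
Check-in starts at 2:50 PM + 135 min = 5:05 PM.
From 2:50 PM to 5:05 PM is 2 hours 15 minutes.

2 hours 15 minutes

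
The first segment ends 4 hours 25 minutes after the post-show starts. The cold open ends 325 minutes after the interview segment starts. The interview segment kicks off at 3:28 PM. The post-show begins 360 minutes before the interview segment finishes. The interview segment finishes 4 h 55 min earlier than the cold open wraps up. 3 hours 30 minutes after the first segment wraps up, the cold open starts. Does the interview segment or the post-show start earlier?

The cold open ends at 3:28 PM + 325 min = 8:53 PM.
The interview segment ends at 8:53 PM − 295 min = 3:58 PM.
The post-show starts at 3:58 PM − 360 min = 9:58 AM.
The interview segment starts at 3:28 PM and the post-show starts at 9:58 AM, so the post-show is first.

the post-show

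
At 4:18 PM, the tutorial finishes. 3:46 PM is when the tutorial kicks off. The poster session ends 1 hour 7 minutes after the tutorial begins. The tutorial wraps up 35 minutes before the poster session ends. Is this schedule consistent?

The poster session ends at 3:46 PM + 67 min = 4:53 PM.
The tutorial ends at 4:53 PM − 35 min = 4:18 PM.
That matches the stated 4:18 PM, so the schedule is consistent.

Yes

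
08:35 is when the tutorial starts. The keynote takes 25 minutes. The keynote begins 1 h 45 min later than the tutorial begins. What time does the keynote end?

The keynote starts at 08:35 + 105 min = 10:20.
The keynote ends at 10:20 + 25 min = 10:45.

10:45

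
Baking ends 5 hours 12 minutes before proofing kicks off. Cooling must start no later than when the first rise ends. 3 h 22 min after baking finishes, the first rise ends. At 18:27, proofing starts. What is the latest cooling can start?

16:37

Baking ends at 18:27 − 312 min = 13:15.
The first rise ends at 13:15 + 202 min = 16:37.
Cooling is bounded by the first rise, so the latest it can start is 16:37.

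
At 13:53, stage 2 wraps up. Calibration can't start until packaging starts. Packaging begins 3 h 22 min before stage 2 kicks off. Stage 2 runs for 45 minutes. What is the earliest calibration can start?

Stage 2 starts at 13:53 − 45 min = 13:08.
Packaging starts at 13:08 − 202 min = 09:46.
Calibration is bounded by packaging, so the earliest it can start is 09:46.

09:46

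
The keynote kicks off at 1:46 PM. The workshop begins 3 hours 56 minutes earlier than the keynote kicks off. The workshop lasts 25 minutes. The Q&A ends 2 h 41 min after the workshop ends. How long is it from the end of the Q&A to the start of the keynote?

The workshop starts at 1:46 PM − 236 min = 9:50 AM.
The workshop ends at 9:50 AM + 25 min = 10:15 AM.
The Q&A ends at 10:15 AM + 161 min = 12:56 PM.
From 12:56 PM to 1:46 PM is 50 minutes.

50 minutes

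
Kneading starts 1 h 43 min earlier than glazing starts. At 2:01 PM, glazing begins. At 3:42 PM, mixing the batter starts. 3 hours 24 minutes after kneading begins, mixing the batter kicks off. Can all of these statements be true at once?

Kneading starts at 2:01 PM − 103 min = 12:18 PM.
Mixing the batter starts at 12:18 PM + 204 min = 3:42 PM.
That matches the stated 3:42 PM, so the schedule is consistent.

Yes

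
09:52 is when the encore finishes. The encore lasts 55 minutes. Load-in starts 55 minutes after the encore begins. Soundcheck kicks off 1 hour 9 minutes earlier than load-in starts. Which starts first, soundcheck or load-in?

soundcheck

The encore starts at 09:52 − 55 min = 08:57.
Load-in starts at 08:57 + 55 min = 09:52.
Soundcheck starts at 09:52 − 69 min = 08:43.
Soundcheck starts at 08:43 and load-in starts at 09:52, so soundcheck is first.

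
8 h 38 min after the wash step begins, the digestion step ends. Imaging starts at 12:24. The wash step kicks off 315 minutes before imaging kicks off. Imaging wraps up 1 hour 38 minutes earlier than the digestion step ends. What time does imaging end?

The wash step starts at 12:24 − 315 min = 07:09.
The digestion step ends at 07:09 + 518 min = 15:47.
Imaging ends at 15:47 − 98 min = 14:09.

14:09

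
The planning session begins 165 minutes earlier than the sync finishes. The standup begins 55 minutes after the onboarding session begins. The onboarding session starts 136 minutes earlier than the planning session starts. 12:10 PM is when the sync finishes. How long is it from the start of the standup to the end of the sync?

The planning session starts at 12:10 PM − 165 min = 9:25 AM.
The onboarding session starts at 9:25 AM − 136 min = 7:09 AM.
The standup starts at 7:09 AM + 55 min = 8:04 AM.
From 8:04 AM to 12:10 PM is 4 hours 6 minutes.

4 hours 6 minutes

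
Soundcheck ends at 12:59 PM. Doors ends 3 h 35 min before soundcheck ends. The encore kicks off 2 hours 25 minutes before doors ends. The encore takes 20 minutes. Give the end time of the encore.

7:19 AM

Doors ends at 12:59 PM − 215 min = 9:24 AM.
The encore starts at 9:24 AM − 145 min = 6:59 AM.
The encore ends at 6:59 AM + 20 min = 7:19 AM.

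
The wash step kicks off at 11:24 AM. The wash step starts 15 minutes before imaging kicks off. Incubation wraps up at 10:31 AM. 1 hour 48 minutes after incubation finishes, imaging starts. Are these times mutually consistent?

Imaging starts at 10:31 AM + 108 min = 12:19 PM.
The wash step starts at 12:19 PM − 15 min = 12:04 PM.
But the wash step is also said to start at 11:24 AM — a 40-minute conflict.

No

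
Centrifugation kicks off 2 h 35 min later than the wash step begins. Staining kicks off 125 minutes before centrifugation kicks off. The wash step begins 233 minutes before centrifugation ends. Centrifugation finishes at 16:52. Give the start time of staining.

The wash step starts at 16:52 − 233 min = 12:59.
Centrifugation starts at 12:59 + 155 min = 15:34.
Staining starts at 15:34 − 125 min = 13:29.

13:29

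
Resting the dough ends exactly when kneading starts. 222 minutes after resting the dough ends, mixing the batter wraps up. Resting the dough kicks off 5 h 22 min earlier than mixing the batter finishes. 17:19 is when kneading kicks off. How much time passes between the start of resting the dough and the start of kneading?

1 h 40 min

Resting the dough ends at 17:19.
Mixing the batter ends at 17:19 + 222 min = 21:01.
Resting the dough starts at 21:01 − 322 min = 15:39.
From 15:39 to 17:19 is 1 h 40 min.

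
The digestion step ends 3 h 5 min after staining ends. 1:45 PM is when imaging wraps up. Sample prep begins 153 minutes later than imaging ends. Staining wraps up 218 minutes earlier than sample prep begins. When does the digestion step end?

Sample prep starts at 1:45 PM + 153 min = 4:18 PM.
Staining ends at 4:18 PM − 218 min = 12:40 PM.
The digestion step ends at 12:40 PM + 185 min = 3:45 PM.

3:45 PM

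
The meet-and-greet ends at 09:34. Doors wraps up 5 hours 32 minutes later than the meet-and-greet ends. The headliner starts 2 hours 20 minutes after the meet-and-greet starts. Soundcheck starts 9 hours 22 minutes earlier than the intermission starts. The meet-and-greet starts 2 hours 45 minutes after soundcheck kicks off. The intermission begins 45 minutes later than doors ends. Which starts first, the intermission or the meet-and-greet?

Doors ends at 09:34 + 332 min = 15:06.
The intermission starts at 15:06 + 45 min = 15:51.
Soundcheck starts at 15:51 − 562 min = 06:29.
The meet-and-greet starts at 06:29 + 165 min = 09:14.
The intermission starts at 15:51 and the meet-and-greet starts at 09:14, so the meet-and-greet is first.

the meet-and-greet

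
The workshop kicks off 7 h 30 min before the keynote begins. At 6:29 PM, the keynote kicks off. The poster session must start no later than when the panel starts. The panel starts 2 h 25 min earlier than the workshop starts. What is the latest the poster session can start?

The workshop starts at 6:29 PM − 450 min = 10:59 AM.
The panel starts at 10:59 AM − 145 min = 8:34 AM.
The poster session is bounded by the panel, so the latest it can start is 8:34 AM.

8:34 AM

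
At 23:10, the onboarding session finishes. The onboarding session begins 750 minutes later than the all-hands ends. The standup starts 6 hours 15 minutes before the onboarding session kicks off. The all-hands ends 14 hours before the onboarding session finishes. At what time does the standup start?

The all-hands ends at 23:10 − 840 min = 09:10.
The onboarding session starts at 09:10 + 750 min = 21:40.
The standup starts at 21:40 − 375 min = 15:25.

15:25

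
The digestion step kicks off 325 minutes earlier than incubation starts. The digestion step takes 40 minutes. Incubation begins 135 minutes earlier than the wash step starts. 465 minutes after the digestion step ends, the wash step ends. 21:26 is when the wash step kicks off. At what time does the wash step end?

Incubation starts at 21:26 − 135 min = 19:11.
The digestion step starts at 19:11 − 325 min = 13:46.
The digestion step ends at 13:46 + 40 min = 14:26.
The wash step ends at 14:26 + 465 min = 22:11.

22:11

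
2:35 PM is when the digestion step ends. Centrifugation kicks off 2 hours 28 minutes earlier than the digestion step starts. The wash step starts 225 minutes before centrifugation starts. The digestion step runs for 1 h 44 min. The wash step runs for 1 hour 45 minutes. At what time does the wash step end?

8:23 AM

The digestion step starts at 2:35 PM − 104 min = 12:51 PM.
Centrifugation starts at 12:51 PM − 148 min = 10:23 AM.
The wash step starts at 10:23 AM − 225 min = 6:38 AM.
The wash step ends at 6:38 AM + 105 min = 8:23 AM.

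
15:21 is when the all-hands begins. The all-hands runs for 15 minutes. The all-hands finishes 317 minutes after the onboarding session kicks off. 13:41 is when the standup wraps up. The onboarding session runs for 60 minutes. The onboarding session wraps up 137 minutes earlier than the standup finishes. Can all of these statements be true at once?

No

The onboarding session ends at 13:41 − 137 min = 11:24.
The onboarding session starts at 11:24 − 60 min = 10:24.
The all-hands ends at 10:24 + 317 min = 15:41.
The all-hands starts at 15:41 − 15 min = 15:26.
But the all-hands is also said to start at 15:21 — a 5-minute conflict.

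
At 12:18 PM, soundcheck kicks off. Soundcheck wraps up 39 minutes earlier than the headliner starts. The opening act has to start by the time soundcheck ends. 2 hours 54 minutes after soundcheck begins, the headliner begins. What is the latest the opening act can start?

2:33 PM

The headliner starts at 12:18 PM + 174 min = 3:12 PM.
Soundcheck ends at 3:12 PM − 39 min = 2:33 PM.
The opening act is bounded by soundcheck, so the latest it can start is 2:33 PM.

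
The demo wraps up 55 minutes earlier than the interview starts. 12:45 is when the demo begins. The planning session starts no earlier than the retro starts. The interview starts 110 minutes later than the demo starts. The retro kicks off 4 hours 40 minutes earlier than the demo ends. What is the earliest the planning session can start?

The interview starts at 12:45 + 110 min = 14:35.
The demo ends at 14:35 − 55 min = 13:40.
The retro starts at 13:40 − 280 min = 09:00.
The planning session is bounded by the retro, so the earliest it can start is 09:00.

09:00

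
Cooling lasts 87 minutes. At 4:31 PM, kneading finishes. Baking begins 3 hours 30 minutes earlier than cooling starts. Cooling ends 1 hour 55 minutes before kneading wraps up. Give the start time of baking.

9:39 AM

Cooling ends at 4:31 PM − 115 min = 2:36 PM.
Cooling starts at 2:36 PM − 87 min = 1:09 PM.
Baking starts at 1:09 PM − 210 min = 9:39 AM.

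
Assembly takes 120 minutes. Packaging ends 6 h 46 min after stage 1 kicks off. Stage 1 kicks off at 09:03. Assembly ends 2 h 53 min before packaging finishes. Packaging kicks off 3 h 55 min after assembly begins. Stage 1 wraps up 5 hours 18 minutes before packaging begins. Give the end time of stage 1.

Packaging ends at 09:03 + 406 min = 15:49.
Assembly ends at 15:49 − 173 min = 12:56.
Assembly starts at 12:56 − 120 min = 10:56.
Packaging starts at 10:56 + 235 min = 14:51.
Stage 1 ends at 14:51 − 318 min = 09:33.

09:33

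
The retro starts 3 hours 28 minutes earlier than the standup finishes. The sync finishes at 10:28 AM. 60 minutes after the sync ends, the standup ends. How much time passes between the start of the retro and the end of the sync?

148 minutes

The standup ends at 10:28 AM + 60 min = 11:28 AM.
The retro starts at 11:28 AM − 208 min = 8:00 AM.
From 8:00 AM to 10:28 AM is 148 minutes.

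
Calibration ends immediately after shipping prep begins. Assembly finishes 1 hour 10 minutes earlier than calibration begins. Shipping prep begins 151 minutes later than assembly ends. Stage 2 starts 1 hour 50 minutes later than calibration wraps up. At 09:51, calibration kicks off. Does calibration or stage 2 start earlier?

calibration

Assembly ends at 09:51 − 70 min = 08:41.
Shipping prep starts at 08:41 + 151 min = 11:12.
So calibration ends at 11:12.
Stage 2 starts at 11:12 + 110 min = 13:02.
Calibration starts at 09:51 and stage 2 starts at 13:02, so calibration is first.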